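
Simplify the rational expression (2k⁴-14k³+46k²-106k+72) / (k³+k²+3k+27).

(2k²-10k+8)/(k+3)

By polynomial division,
  2k⁴-14k³+46k²-106k+72 = (2k-16)(k³+k²+3k+27) + (56k²-112k+504)
  k³+k²+3k+27 = ((1/56)k+3/56)(56k²-112k+504) + (0)
Last nonzero remainder: 56k²-112k+504. Dividing through by 56 gives the monic gcd k²-2k+9.
Cancel k²-2k+9 from numerator and denominator to get the reduced form.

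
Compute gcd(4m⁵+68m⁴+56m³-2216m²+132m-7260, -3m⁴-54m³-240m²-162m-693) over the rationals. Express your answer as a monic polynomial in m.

m³+11m²+3m+33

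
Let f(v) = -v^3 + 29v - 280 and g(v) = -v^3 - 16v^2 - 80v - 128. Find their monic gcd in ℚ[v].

v + 8

Repeated division with remainder:
  -v^3 + 29v - 280 = (-v^3 - 16v^2 - 80v - 128) + (16v^2 + 109v - 152)
  -v^3 - 16v^2 - 80v - 128 = (-(1/16)v - 147/256)(16v^2 + 109v - 152) + (-(6889/256)v - 6889/32)
  16v^2 + 109v - 152 = (-(4096/6889)v + 4864/6889)(-(6889/256)v - 6889/32) + (0)
Last nonzero remainder: -(6889/256)v - 6889/32. Dividing through by -6889/256 gives the monic gcd v + 8.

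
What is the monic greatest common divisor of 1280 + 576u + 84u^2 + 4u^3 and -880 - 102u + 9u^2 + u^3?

8 + u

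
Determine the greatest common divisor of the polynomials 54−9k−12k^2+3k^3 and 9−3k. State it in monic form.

Euclidean algorithm in ℚ[k]:
  3k^3−12k^2−9k+54 = (−k^2+k+6)(−3k+9) + (0)
Last nonzero remainder: −3k+9. Dividing through by −3 gives the monic gcd k−3.

−3+k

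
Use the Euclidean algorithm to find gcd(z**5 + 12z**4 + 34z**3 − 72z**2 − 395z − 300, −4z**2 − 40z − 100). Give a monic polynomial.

z**2 + 10z + 25

Apply the Euclidean algorithm:
  z**5 + 12z**4 + 34z**3 − 72z**2 − 395z − 300 = (−(1/4)z**3 − (1/2)z**2 + (11/4)z + 3)(−4z**2 − 40z − 100) + (0)
Last nonzero remainder: −4z**2 − 40z − 100. Dividing through by −4 gives the monic gcd z**2 + 10z + 25.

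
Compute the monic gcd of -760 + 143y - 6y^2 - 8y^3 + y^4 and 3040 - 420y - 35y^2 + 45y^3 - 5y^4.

-152 + 59y - 13y^2 + y^3

Repeated division with remainder:
  y^4 - 8y^3 - 6y^2 + 143y - 760 = (-1/5)(-5y^4 + 45y^3 - 35y^2 - 420y + 3040) + (y^3 - 13y^2 + 59y - 152)
  -5y^4 + 45y^3 - 35y^2 - 420y + 3040 = (-5y - 20)(y^3 - 13y^2 + 59y - 152) + (0)
The last nonzero remainder y^3 - 13y^2 + 59y - 152 is already monic.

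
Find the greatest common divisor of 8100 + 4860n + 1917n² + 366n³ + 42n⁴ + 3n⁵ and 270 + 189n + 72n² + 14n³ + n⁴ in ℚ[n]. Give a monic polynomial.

54 + 27n + 9n² + n³

Apply the Euclidean algorithm:
  3n⁵ + 42n⁴ + 366n³ + 1917n² + 4860n + 8100 = (3n)(n⁴ + 14n³ + 72n² + 189n + 270) + (150n³ + 1350n² + 4050n + 8100)
  n⁴ + 14n³ + 72n² + 189n + 270 = ((1/150)n + 1/30)(150n³ + 1350n² + 4050n + 8100) + (0)
Last nonzero remainder: 150n³ + 1350n² + 4050n + 8100. Dividing through by 150 gives the monic gcd n³ + 9n² + 27n + 54.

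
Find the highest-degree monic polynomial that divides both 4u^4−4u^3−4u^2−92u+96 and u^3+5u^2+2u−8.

u−1

Repeated division with remainder:
  4u^4−4u^3−4u^2−92u+96 = (4u−24)(u^3+5u^2+2u−8) + (108u^2−12u−96)
  u^3+5u^2+2u−8 = ((1/108)u+23/486)(108u^2−12u−96) + ((280/81)u−280/81)
  108u^2−12u−96 = ((2187/70)u+972/35)((280/81)u−280/81) + (0)
Last nonzero remainder: (280/81)u−280/81. Dividing through by 280/81 gives the monic gcd u−1.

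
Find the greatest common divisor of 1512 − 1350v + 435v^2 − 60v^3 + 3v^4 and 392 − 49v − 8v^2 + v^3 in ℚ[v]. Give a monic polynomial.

Euclidean algorithm in ℚ[v]:
  3v^4 − 60v^3 + 435v^2 − 1350v + 1512 = (3v − 36)(v^3 − 8v^2 − 49v + 392) + (294v^2 − 4290v + 15624)
  v^3 − 8v^2 − 49v + 392 = ((1/294)v + 323/14406)(294v^2 − 4290v + 15624) + (−(14300/2401)v + 14300/343)
  294v^2 − 4290v + 15624 = (−(352947/7150)v + 1339758/3575)(−(14300/2401)v + 14300/343) + (0)
Last nonzero remainder: −(14300/2401)v + 14300/343. Dividing through by −14300/2401 gives the monic gcd v − 7.

−7 + v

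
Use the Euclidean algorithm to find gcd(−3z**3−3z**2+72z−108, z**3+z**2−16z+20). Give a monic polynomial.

z−2

By polynomial division,
  −3z**3−3z**2+72z−108 = (−3)(z**3+z**2−16z+20) + (24z−48)
  z**3+z**2−16z+20 = ((1/24)z**2+(1/8)z−5/12)(24z−48) + (0)
Last nonzero remainder: 24z−48. Dividing through by 24 gives the monic gcd z−2.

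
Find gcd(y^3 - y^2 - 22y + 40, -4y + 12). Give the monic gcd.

1

By polynomial division,
  y^3 - y^2 - 22y + 40 = (-(1/4)y^2 - (1/2)y + 4)(-4y + 12) + (-8)
  -4y + 12 = ((1/2)y - 3/2)(-8) + (0)
The last nonzero remainder is the constant -8, so the polynomials are coprime and gcd = 1.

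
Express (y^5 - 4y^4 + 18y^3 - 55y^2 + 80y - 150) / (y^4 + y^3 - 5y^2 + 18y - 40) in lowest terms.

By polynomial division,
  y^5 - 4y^4 + 18y^3 - 55y^2 + 80y - 150 = (y - 5)(y^4 + y^3 - 5y^2 + 18y - 40) + (28y^3 - 98y^2 + 210y - 350)
  y^4 + y^3 - 5y^2 + 18y - 40 = ((1/28)y + 9/56)(28y^3 - 98y^2 + 210y - 350) + ((13/4)y^2 - (13/4)y + 65/4)
  28y^3 - 98y^2 + 210y - 350 = ((112/13)y - 280/13)((13/4)y^2 - (13/4)y + 65/4) + (0)
Last nonzero remainder: (13/4)y^2 - (13/4)y + 65/4. Dividing through by 13/4 gives the monic gcd y^2 - y + 5.
Cancel y^2 - y + 5 from numerator and denominator to get the reduced form.

(y^3 - 3y^2 + 10y - 30)/(y^2 + 2y - 8)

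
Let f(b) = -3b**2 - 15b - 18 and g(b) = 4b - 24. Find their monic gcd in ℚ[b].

1

Euclidean algorithm in ℚ[b]:
  -3b**2 - 15b - 18 = (-(3/4)b - 33/4)(4b - 24) + (-216)
  4b - 24 = (-(1/54)b + 1/9)(-216) + (0)
The last nonzero remainder is the constant -216, so the polynomials are coprime and gcd = 1.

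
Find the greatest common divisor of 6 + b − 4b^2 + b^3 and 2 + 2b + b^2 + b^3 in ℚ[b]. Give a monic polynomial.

Euclidean algorithm in ℚ[b]:
  b^3 − 4b^2 + b + 6 = (b^3 + b^2 + 2b + 2) + (−5b^2 − b + 4)
  b^3 + b^2 + 2b + 2 = (−(1/5)b − 4/25)(−5b^2 − b + 4) + ((66/25)b + 66/25)
  −5b^2 − b + 4 = (−(125/66)b + 50/33)((66/25)b + 66/25) + (0)
Last nonzero remainder: (66/25)b + 66/25. Dividing through by 66/25 gives the monic gcd b + 1.

1 + b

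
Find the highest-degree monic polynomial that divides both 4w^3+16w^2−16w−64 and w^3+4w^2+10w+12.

w+2

By polynomial division,
  4w^3+16w^2−16w−64 = (4)(w^3+4w^2+10w+12) + (−56w−112)
  w^3+4w^2+10w+12 = (−(1/56)w^2−(1/28)w−3/28)(−56w−112) + (0)
Last nonzero remainder: −56w−112. Dividing through by −56 gives the monic gcd w+2.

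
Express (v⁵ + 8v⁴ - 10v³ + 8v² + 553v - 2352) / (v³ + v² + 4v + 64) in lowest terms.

(v³ + 11v² + 7v - 147)/(v + 4)

Apply the Euclidean algorithm:
  v⁵ + 8v⁴ - 10v³ + 8v² + 553v - 2352 = (v² + 7v - 21)(v³ + v² + 4v + 64) + (-63v² + 189v - 1008)
  v³ + v² + 4v + 64 = (-(1/63)v - 4/63)(-63v² + 189v - 1008) + (0)
Last nonzero remainder: -63v² + 189v - 1008. Dividing through by -63 gives the monic gcd v² - 3v + 16.
Cancel v² - 3v + 16 from numerator and denominator to get the reduced form.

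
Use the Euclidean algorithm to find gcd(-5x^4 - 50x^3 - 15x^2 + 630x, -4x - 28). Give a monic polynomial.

x + 7

Euclidean algorithm in ℚ[x]:
  -5x^4 - 50x^3 - 15x^2 + 630x = ((5/4)x^3 + (15/4)x^2 - (45/2)x)(-4x - 28) + (0)
Last nonzero remainder: -4x - 28. Dividing through by -4 gives the monic gcd x + 7.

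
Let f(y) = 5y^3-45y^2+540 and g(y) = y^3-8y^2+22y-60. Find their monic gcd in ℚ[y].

y-6

Euclidean algorithm in ℚ[y]:
  5y^3-45y^2+540 = (5)(y^3-8y^2+22y-60) + (-5y^2-110y+840)
  y^3-8y^2+22y-60 = (-(1/5)y+6)(-5y^2-110y+840) + (850y-5100)
  -5y^2-110y+840 = (-(1/170)y-14/85)(850y-5100) + (0)
Last nonzero remainder: 850y-5100. Dividing through by 850 gives the monic gcd y-6.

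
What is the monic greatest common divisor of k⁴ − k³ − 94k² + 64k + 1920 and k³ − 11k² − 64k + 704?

k² − 64

Euclidean algorithm in ℚ[k]:
  k⁴ − k³ − 94k² + 64k + 1920 = (k + 10)(k³ − 11k² − 64k + 704) + (80k² − 5120)
  k³ − 11k² − 64k + 704 = ((1/80)k − 11/80)(80k² − 5120) + (0)
Last nonzero remainder: 80k² − 5120. Dividing through by 80 gives the monic gcd k² − 64.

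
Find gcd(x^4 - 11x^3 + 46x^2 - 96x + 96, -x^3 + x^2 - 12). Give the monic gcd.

x^2 - 3x + 6

Apply the Euclidean algorithm:
  x^4 - 11x^3 + 46x^2 - 96x + 96 = (-x + 10)(-x^3 + x^2 - 12) + (36x^2 - 108x + 216)
  -x^3 + x^2 - 12 = (-(1/36)x - 1/18)(36x^2 - 108x + 216) + (0)
Last nonzero remainder: 36x^2 - 108x + 216. Dividing through by 36 gives the monic gcd x^2 - 3x + 6.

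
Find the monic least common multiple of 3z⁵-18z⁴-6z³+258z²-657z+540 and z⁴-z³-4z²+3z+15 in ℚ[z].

z⁷-3z⁶-17z⁵+62z⁴+33z³-219z²-117z+540

Apply the Euclidean algorithm:
  3z⁵-18z⁴-6z³+258z²-657z+540 = (3z-15)(z⁴-z³-4z²+3z+15) + (-9z³+189z²-657z+765)
  z⁴-z³-4z²+3z+15 = (-(1/9)z-20/9)(-9z³+189z²-657z+765) + (343z²-1372z+1715)
  -9z³+189z²-657z+765 = (-(9/343)z+153/343)(343z²-1372z+1715) + (0)
Last nonzero remainder: 343z²-1372z+1715. Dividing through by 343 gives the monic gcd z²-4z+5.
Then lcm(f, g) = f·g / gcd(f, g); expanding and making the result monic gives the answer.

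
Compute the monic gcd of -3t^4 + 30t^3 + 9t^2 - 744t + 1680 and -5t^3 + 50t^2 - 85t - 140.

Repeated division with remainder:
  -3t^4 + 30t^3 + 9t^2 - 744t + 1680 = ((3/5)t)(-5t^3 + 50t^2 - 85t - 140) + (60t^2 - 660t + 1680)
  -5t^3 + 50t^2 - 85t - 140 = (-(1/12)t - 1/12)(60t^2 - 660t + 1680) + (0)
Last nonzero remainder: 60t^2 - 660t + 1680. Dividing through by 60 gives the monic gcd t^2 - 11t + 28.

t^2 - 11t + 28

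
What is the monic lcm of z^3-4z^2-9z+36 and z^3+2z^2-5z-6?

z^5-5z^4-7z^3+53z^2-18z-72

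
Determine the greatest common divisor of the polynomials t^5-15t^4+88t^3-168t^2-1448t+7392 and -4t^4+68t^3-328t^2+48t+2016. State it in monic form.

Repeated division with remainder:
  t^5-15t^4+88t^3-168t^2-1448t+7392 = (-(1/4)t-1/2)(-4t^4+68t^3-328t^2+48t+2016) + (40t^3-320t^2-920t+8400)
  -4t^4+68t^3-328t^2+48t+2016 = (-(1/10)t+9/10)(40t^3-320t^2-920t+8400) + (-132t^2+1716t-5544)
  40t^3-320t^2-920t+8400 = (-(10/33)t-50/33)(-132t^2+1716t-5544) + (0)
Last nonzero remainder: -132t^2+1716t-5544. Dividing through by -132 gives the monic gcd t^2-13t+42.

t^2-13t+42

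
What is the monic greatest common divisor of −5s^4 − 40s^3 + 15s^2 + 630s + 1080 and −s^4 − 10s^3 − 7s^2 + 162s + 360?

s^3 + 5s^2 − 18s − 72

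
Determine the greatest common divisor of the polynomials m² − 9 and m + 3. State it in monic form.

m + 3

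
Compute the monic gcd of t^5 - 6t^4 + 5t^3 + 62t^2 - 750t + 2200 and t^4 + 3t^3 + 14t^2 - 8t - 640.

t^2 + t - 20

Euclidean algorithm in ℚ[t]:
  t^5 - 6t^4 + 5t^3 + 62t^2 - 750t + 2200 = (t - 9)(t^4 + 3t^3 + 14t^2 - 8t - 640) + (18t^3 + 196t^2 - 182t - 3560)
  t^4 + 3t^3 + 14t^2 - 8t - 640 = ((1/18)t - 71/162)(18t^3 + 196t^2 - 182t - 3560) + ((8911/81)t^2 + (8911/81)t - 178220/81)
  18t^3 + 196t^2 - 182t - 3560 = ((1458/8911)t + 14418/8911)((8911/81)t^2 + (8911/81)t - 178220/81) + (0)
Last nonzero remainder: (8911/81)t^2 + (8911/81)t - 178220/81. Dividing through by 8911/81 gives the monic gcd t^2 + t - 20.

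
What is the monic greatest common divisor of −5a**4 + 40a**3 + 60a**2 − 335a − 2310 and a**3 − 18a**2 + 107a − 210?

Repeated division with remainder:
  −5a**4 + 40a**3 + 60a**2 − 335a − 2310 = (−5a − 50)(a**3 − 18a**2 + 107a − 210) + (−305a**2 + 3965a − 12810)
  a**3 − 18a**2 + 107a − 210 = (−(1/305)a + 1/61)(−305a**2 + 3965a − 12810) + (0)
Last nonzero remainder: −305a**2 + 3965a − 12810. Dividing through by −305 gives the monic gcd a**2 − 13a + 42.

a**2 − 13a + 42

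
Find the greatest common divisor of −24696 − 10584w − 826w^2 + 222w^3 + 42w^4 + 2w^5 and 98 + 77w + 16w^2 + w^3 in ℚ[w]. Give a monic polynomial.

Apply the Euclidean algorithm:
  2w^5 + 42w^4 + 222w^3 − 826w^2 − 10584w − 24696 = (2w^2 + 10w − 92)(w^3 + 16w^2 + 77w + 98) + (−320w^2 − 4480w − 15680)
  w^3 + 16w^2 + 77w + 98 = (−(1/320)w − 1/160)(−320w^2 − 4480w − 15680) + (0)
Last nonzero remainder: −320w^2 − 4480w − 15680. Dividing through by −320 gives the monic gcd w^2 + 14w + 49.

49 + 14w + w^2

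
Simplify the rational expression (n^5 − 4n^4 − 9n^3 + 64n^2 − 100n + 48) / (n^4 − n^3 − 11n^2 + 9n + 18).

(n^3 + n^2 − 10n + 8)/(n^2 + 4n + 3)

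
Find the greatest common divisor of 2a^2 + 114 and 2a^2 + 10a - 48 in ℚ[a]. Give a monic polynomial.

1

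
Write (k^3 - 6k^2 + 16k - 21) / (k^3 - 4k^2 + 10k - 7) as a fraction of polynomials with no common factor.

Repeated division with remainder:
  k^3 - 6k^2 + 16k - 21 = (k^3 - 4k^2 + 10k - 7) + (-2k^2 + 6k - 14)
  k^3 - 4k^2 + 10k - 7 = (-(1/2)k + 1/2)(-2k^2 + 6k - 14) + (0)
Last nonzero remainder: -2k^2 + 6k - 14. Dividing through by -2 gives the monic gcd k^2 - 3k + 7.
Cancel k^2 - 3k + 7 from numerator and denominator to get the reduced form.

(k - 3)/(k - 1)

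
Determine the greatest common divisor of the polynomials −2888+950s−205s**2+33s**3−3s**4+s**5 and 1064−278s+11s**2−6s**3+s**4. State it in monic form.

By polynomial division,
  s**5−3s**4+33s**3−205s**2+950s−2888 = (s+3)(s**4−6s**3+11s**2−278s+1064) + (40s**3+40s**2+720s−6080)
  s**4−6s**3+11s**2−278s+1064 = ((1/40)s−7/40)(40s**3+40s**2+720s−6080) + (0)
Last nonzero remainder: 40s**3+40s**2+720s−6080. Dividing through by 40 gives the monic gcd s**3+s**2+18s−152.

−152+18s+s**2+s**3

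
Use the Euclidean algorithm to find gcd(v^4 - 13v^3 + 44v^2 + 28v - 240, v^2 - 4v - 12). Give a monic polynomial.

Repeated division with remainder:
  v^4 - 13v^3 + 44v^2 + 28v - 240 = (v^2 - 9v + 20)(v^2 - 4v - 12) + (0)
The last nonzero remainder v^2 - 4v - 12 is already monic.

v^2 - 4v - 12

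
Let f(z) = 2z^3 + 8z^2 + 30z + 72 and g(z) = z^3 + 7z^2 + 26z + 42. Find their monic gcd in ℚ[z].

z + 3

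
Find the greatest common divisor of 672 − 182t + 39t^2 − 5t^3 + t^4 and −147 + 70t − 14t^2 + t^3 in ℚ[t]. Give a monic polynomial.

21 − 7t + t^2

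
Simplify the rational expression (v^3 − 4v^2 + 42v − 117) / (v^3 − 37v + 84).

(v^2 − v + 39)/(v^2 + 3v − 28)

Euclidean algorithm in ℚ[v]:
  v^3 − 4v^2 + 42v − 117 = (v^3 − 37v + 84) + (−4v^2 + 79v − 201)
  v^3 − 37v + 84 = (−(1/4)v − 79/16)(−4v^2 + 79v − 201) + ((4845/16)v − 14535/16)
  −4v^2 + 79v − 201 = (−(64/4845)v + 1072/4845)((4845/16)v − 14535/16) + (0)
Last nonzero remainder: (4845/16)v − 14535/16. Dividing through by 4845/16 gives the monic gcd v − 3.
Cancel v − 3 from numerator and denominator to get the reduced form.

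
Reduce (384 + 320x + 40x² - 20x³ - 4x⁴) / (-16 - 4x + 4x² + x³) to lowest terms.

Apply the Euclidean algorithm:
  -4x⁴ - 20x³ + 40x² + 320x + 384 = (-4x - 4)(x³ + 4x² - 4x - 16) + (40x² + 240x + 320)
  x³ + 4x² - 4x - 16 = ((1/40)x - 1/20)(40x² + 240x + 320) + (0)
Last nonzero remainder: 40x² + 240x + 320. Dividing through by 40 gives the monic gcd x² + 6x + 8.
Cancel x² + 6x + 8 from numerator and denominator to get the reduced form.

(48 + 4x - 4x²)/(-2 + x)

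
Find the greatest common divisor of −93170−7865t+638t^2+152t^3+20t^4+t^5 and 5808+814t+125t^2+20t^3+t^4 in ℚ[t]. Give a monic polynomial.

Repeated division with remainder:
  t^5+20t^4+152t^3+638t^2−7865t−93170 = (t)(t^4+20t^3+125t^2+814t+5808) + (27t^3−176t^2−13673t−93170)
  t^4+20t^3+125t^2+814t+5808 = ((1/27)t+716/729)(27t^3−176t^2−13673t−93170) + ((586312/729)t^2+(12898864/729)t+70943752/729)
  27t^3−176t^2−13673t−93170 = ((19683/586312)t−280665/293156)((586312/729)t^2+(12898864/729)t+70943752/729) + (0)
Last nonzero remainder: (586312/729)t^2+(12898864/729)t+70943752/729. Dividing through by 586312/729 gives the monic gcd t^2+22t+121.

121+22t+t^2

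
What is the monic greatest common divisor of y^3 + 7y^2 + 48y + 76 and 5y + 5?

Euclidean algorithm in ℚ[y]:
  y^3 + 7y^2 + 48y + 76 = ((1/5)y^2 + (6/5)y + 42/5)(5y + 5) + (34)
  5y + 5 = ((5/34)y + 5/34)(34) + (0)
The last nonzero remainder is the constant 34, so the polynomials are coprime and gcd = 1.

1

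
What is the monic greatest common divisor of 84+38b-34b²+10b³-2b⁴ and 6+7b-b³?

-3-2b+b²

By polynomial division,
  -2b⁴+10b³-34b²+38b+84 = (2b-10)(-b³+7b+6) + (-48b²+96b+144)
  -b³+7b+6 = ((1/48)b+1/24)(-48b²+96b+144) + (0)
Last nonzero remainder: -48b²+96b+144. Dividing through by -48 gives the monic gcd b²-2b-3.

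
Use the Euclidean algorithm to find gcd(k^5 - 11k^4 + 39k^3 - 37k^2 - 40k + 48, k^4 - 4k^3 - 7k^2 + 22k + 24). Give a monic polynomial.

Repeated division with remainder:
  k^5 - 11k^4 + 39k^3 - 37k^2 - 40k + 48 = (k - 7)(k^4 - 4k^3 - 7k^2 + 22k + 24) + (18k^3 - 108k^2 + 90k + 216)
  k^4 - 4k^3 - 7k^2 + 22k + 24 = ((1/18)k + 1/9)(18k^3 - 108k^2 + 90k + 216) + (0)
Last nonzero remainder: 18k^3 - 108k^2 + 90k + 216. Dividing through by 18 gives the monic gcd k^3 - 6k^2 + 5k + 12.

k^3 - 6k^2 + 5k + 12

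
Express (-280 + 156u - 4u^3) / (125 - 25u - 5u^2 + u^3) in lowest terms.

(56 - 20u - 4u^2)/(-25 + u^2)

By polynomial division,
  -4u^3 + 156u - 280 = (-4)(u^3 - 5u^2 - 25u + 125) + (-20u^2 + 56u + 220)
  u^3 - 5u^2 - 25u + 125 = (-(1/20)u + 11/100)(-20u^2 + 56u + 220) + (-(504/25)u + 504/5)
  -20u^2 + 56u + 220 = ((125/126)u + 275/126)(-(504/25)u + 504/5) + (0)
Last nonzero remainder: -(504/25)u + 504/5. Dividing through by -504/25 gives the monic gcd u - 5.
Cancel u - 5 from numerator and denominator to get the reduced form.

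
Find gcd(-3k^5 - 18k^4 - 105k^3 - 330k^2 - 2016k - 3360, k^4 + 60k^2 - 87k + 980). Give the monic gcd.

Repeated division with remainder:
  -3k^5 - 18k^4 - 105k^3 - 330k^2 - 2016k - 3360 = (-3k - 18)(k^4 + 60k^2 - 87k + 980) + (75k^3 + 489k^2 - 642k + 14280)
  k^4 + 60k^2 - 87k + 980 = ((1/75)k - 163/1875)(75k^3 + 489k^2 - 642k + 14280) + ((69419/625)k^2 - (208257/625)k + 277676/125)
  75k^3 + 489k^2 - 642k + 14280 = ((46875/69419)k + 63750/9917)((69419/625)k^2 - (208257/625)k + 277676/125) + (0)
Last nonzero remainder: (69419/625)k^2 - (208257/625)k + 277676/125. Dividing through by 69419/625 gives the monic gcd k^2 - 3k + 20.

k^2 - 3k + 20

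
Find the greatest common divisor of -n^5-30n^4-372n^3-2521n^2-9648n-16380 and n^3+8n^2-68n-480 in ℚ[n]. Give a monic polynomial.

n^2+16n+60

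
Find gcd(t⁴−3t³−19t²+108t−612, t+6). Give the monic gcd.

t+6

Repeated division with remainder:
  t⁴−3t³−19t²+108t−612 = (t³−9t²+35t−102)(t+6) + (0)
The last nonzero remainder t+6 is already monic.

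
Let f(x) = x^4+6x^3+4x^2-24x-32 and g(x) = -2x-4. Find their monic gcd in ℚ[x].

x+2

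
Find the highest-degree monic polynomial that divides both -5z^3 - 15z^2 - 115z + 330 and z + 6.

1

Apply the Euclidean algorithm:
  -5z^3 - 15z^2 - 115z + 330 = (-5z^2 + 15z - 205)(z + 6) + (1560)
  z + 6 = ((1/1560)z + 1/260)(1560) + (0)
The last nonzero remainder is the constant 1560, so the polynomials are coprime and gcd = 1.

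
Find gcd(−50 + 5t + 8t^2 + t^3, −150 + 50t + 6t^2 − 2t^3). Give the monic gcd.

Apply the Euclidean algorithm:
  t^3 + 8t^2 + 5t − 50 = (−1/2)(−2t^3 + 6t^2 + 50t − 150) + (11t^2 + 30t − 125)
  −2t^3 + 6t^2 + 50t − 150 = (−(2/11)t + 126/121)(11t^2 + 30t − 125) + (−(480/121)t − 2400/121)
  11t^2 + 30t − 125 = (−(1331/480)t + 605/96)(−(480/121)t − 2400/121) + (0)
Last nonzero remainder: −(480/121)t − 2400/121. Dividing through by −480/121 gives the monic gcd t + 5.

5 + t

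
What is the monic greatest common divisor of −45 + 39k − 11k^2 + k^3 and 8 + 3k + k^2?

Apply the Euclidean algorithm:
  k^3 − 11k^2 + 39k − 45 = (k − 14)(k^2 + 3k + 8) + (73k + 67)
  k^2 + 3k + 8 = ((1/73)k + 152/5329)(73k + 67) + (32448/5329)
  73k + 67 = ((389017/32448)k + 357043/32448)(32448/5329) + (0)
The last nonzero remainder is the constant 32448/5329, so the polynomials are coprime and gcd = 1.

1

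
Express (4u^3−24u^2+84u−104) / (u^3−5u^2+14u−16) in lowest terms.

Apply the Euclidean algorithm:
  4u^3−24u^2+84u−104 = (4)(u^3−5u^2+14u−16) + (−4u^2+28u−40)
  u^3−5u^2+14u−16 = (−(1/4)u−1/2)(−4u^2+28u−40) + (18u−36)
  −4u^2+28u−40 = (−(2/9)u+10/9)(18u−36) + (0)
Last nonzero remainder: 18u−36. Dividing through by 18 gives the monic gcd u−2.
Cancel u−2 from numerator and denominator to get the reduced form.

(4u^2−16u+52)/(u^2−3u+8)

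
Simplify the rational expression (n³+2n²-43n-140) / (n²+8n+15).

(n²-3n-28)/(n+3)

Apply the Euclidean algorithm:
  n³+2n²-43n-140 = (n-6)(n²+8n+15) + (-10n-50)
  n²+8n+15 = (-(1/10)n-3/10)(-10n-50) + (0)
Last nonzero remainder: -10n-50. Dividing through by -10 gives the monic gcd n+5.
Cancel n+5 from numerator and denominator to get the reduced form.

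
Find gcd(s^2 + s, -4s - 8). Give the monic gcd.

Apply the Euclidean algorithm:
  s^2 + s = (-(1/4)s + 1/4)(-4s - 8) + (2)
  -4s - 8 = (-2s - 4)(2) + (0)
The last nonzero remainder is the constant 2, so the polynomials are coprime and gcd = 1.

1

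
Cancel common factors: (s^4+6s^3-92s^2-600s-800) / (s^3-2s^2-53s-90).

(s^3+4s^2-100s-400)/(s^2-4s-45)

By polynomial division,
  s^4+6s^3-92s^2-600s-800 = (s+8)(s^3-2s^2-53s-90) + (-23s^2-86s-80)
  s^3-2s^2-53s-90 = (-(1/23)s+132/529)(-23s^2-86s-80) + (-(18525/529)s-37050/529)
  -23s^2-86s-80 = ((12167/18525)s+4232/3705)(-(18525/529)s-37050/529) + (0)
Last nonzero remainder: -(18525/529)s-37050/529. Dividing through by -18525/529 gives the monic gcd s+2.
Cancel s+2 from numerator and denominator to get the reduced form.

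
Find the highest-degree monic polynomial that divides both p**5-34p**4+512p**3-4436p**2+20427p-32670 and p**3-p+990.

p**2-10p+99

Apply the Euclidean algorithm:
  p**5-34p**4+512p**3-4436p**2+20427p-32670 = (p**2-34p+513)(p**3-p+990) + (-5460p**2+54600p-540540)
  p**3-p+990 = (-(1/5460)p-1/546)(-5460p**2+54600p-540540) + (0)
Last nonzero remainder: -5460p**2+54600p-540540. Dividing through by -5460 gives the monic gcd p**2-10p+99.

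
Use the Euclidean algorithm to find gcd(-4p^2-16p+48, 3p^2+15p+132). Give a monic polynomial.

By polynomial division,
  -4p^2-16p+48 = (-4/3)(3p^2+15p+132) + (4p+224)
  3p^2+15p+132 = ((3/4)p-153/4)(4p+224) + (8700)
  4p+224 = ((1/2175)p+56/2175)(8700) + (0)
The last nonzero remainder is the constant 8700, so the polynomials are coprime and gcd = 1.

1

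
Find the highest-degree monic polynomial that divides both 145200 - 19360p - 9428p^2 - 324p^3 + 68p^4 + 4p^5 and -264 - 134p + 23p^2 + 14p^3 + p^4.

-33 + 8p + p^2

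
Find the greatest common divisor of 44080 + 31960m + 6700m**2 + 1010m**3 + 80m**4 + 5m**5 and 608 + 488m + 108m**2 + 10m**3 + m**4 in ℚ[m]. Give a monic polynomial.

152 + 84m + 6m**2 + m**3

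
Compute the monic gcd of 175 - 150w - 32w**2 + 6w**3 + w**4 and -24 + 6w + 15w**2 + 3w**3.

-1 + w

By polynomial division,
  w**4 + 6w**3 - 32w**2 - 150w + 175 = ((1/3)w + 1/3)(3w**3 + 15w**2 + 6w - 24) + (-39w**2 - 144w + 183)
  3w**3 + 15w**2 + 6w - 24 = (-(1/13)w - 17/169)(-39w**2 - 144w + 183) + ((945/169)w - 945/169)
  -39w**2 - 144w + 183 = (-(2197/315)w - 10309/315)((945/169)w - 945/169) + (0)
Last nonzero remainder: (945/169)w - 945/169. Dividing through by 945/169 gives the monic gcd w - 1.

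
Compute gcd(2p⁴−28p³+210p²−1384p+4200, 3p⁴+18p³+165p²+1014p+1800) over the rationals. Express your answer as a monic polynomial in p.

Euclidean algorithm in ℚ[p]:
  2p⁴−28p³+210p²−1384p+4200 = (2/3)(3p⁴+18p³+165p²+1014p+1800) + (−40p³+100p²−2060p+3000)
  3p⁴+18p³+165p²+1014p+1800 = (−(3/40)p−51/80)(−40p³+100p²−2060p+3000) + ((297/4)p²−(297/4)p+7425/2)
  −40p³+100p²−2060p+3000 = (−(160/297)p+80/99)((297/4)p²−(297/4)p+7425/2) + (0)
Last nonzero remainder: (297/4)p²−(297/4)p+7425/2. Dividing through by 297/4 gives the monic gcd p²−p+50.

p²−p+50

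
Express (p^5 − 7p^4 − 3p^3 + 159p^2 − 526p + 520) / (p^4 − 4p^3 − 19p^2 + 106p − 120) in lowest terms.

(p^2 − 6p + 13)/(p − 3)

By polynomial division,
  p^5 − 7p^4 − 3p^3 + 159p^2 − 526p + 520 = (p − 3)(p^4 − 4p^3 − 19p^2 + 106p − 120) + (4p^3 − 4p^2 − 88p + 160)
  p^4 − 4p^3 − 19p^2 + 106p − 120 = ((1/4)p − 3/4)(4p^3 − 4p^2 − 88p + 160) + (0)
Last nonzero remainder: 4p^3 − 4p^2 − 88p + 160. Dividing through by 4 gives the monic gcd p^3 − p^2 − 22p + 40.
Cancel p^3 − p^2 − 22p + 40 from numerator and denominator to get the reduced form.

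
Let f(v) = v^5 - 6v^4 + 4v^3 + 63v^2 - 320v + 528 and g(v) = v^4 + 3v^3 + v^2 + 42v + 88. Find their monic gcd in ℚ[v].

v^3 + v^2 - v + 44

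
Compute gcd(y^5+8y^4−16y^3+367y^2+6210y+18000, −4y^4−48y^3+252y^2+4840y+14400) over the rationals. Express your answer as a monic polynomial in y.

Apply the Euclidean algorithm:
  y^5+8y^4−16y^3+367y^2+6210y+18000 = (−(1/4)y+1)(−4y^4−48y^3+252y^2+4840y+14400) + (95y^3+1325y^2+4970y+3600)
  −4y^4−48y^3+252y^2+4840y+14400 = (−(4/95)y+148/1805)(95y^3+1325y^2+4970y+3600) + ((127296/361)y^2+(1654848/361)y+5091840/361)
  95y^3+1325y^2+4970y+3600 = ((34295/127296)y+1805/7072)((127296/361)y^2+(1654848/361)y+5091840/361) + (0)
Last nonzero remainder: (127296/361)y^2+(1654848/361)y+5091840/361. Dividing through by 127296/361 gives the monic gcd y^2+13y+40.

y^2+13y+40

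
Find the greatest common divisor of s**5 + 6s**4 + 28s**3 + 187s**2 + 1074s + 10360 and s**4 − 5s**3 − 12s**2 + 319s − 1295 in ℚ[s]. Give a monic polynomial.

Apply the Euclidean algorithm:
  s**5 + 6s**4 + 28s**3 + 187s**2 + 1074s + 10360 = (s + 11)(s**4 − 5s**3 − 12s**2 + 319s − 1295) + (95s**3 − 1140s + 24605)
  s**4 − 5s**3 − 12s**2 + 319s − 1295 = ((1/95)s − 1/19)(95s**3 − 1140s + 24605) + (0)
Last nonzero remainder: 95s**3 − 1140s + 24605. Dividing through by 95 gives the monic gcd s**3 − 12s + 259.

s**3 − 12s + 259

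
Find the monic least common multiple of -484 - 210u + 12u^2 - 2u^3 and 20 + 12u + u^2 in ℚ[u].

Euclidean algorithm in ℚ[u]:
  -2u^3 + 12u^2 - 210u - 484 = (-2u + 36)(u^2 + 12u + 20) + (-602u - 1204)
  u^2 + 12u + 20 = (-(1/602)u - 5/301)(-602u - 1204) + (0)
Last nonzero remainder: -602u - 1204. Dividing through by -602 gives the monic gcd u + 2.
Then lcm(f, g) = f·g / gcd(f, g); expanding and making the result monic gives the answer.

2420 + 1292u + 45u^2 + 4u^3 + u^4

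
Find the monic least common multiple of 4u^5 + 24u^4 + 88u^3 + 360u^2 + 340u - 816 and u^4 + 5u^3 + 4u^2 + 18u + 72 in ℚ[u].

u^7 + 4u^6 + 16u^5 + 82u^4 + 37u^3 + 166u^2 + 918u - 1224

Euclidean algorithm in ℚ[u]:
  4u^5 + 24u^4 + 88u^3 + 360u^2 + 340u - 816 = (4u + 4)(u^4 + 5u^3 + 4u^2 + 18u + 72) + (52u^3 + 272u^2 - 20u - 1104)
  u^4 + 5u^3 + 4u^2 + 18u + 72 = ((1/52)u - 3/676)(52u^3 + 272u^2 - 20u - 1104) + ((945/169)u^2 + (6615/169)u + 11340/169)
  52u^3 + 272u^2 - 20u - 1104 = ((8788/945)u - 15548/945)((945/169)u^2 + (6615/169)u + 11340/169) + (0)
Last nonzero remainder: (945/169)u^2 + (6615/169)u + 11340/169. Dividing through by 945/169 gives the monic gcd u^2 + 7u + 12.
Then lcm(f, g) = f·g / gcd(f, g); expanding and making the result monic gives the answer.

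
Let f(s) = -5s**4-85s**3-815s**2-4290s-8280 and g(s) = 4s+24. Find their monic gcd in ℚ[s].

s+6

Repeated division with remainder:
  -5s**4-85s**3-815s**2-4290s-8280 = (-(5/4)s**3-(55/4)s**2-(485/4)s-345)(4s+24) + (0)
Last nonzero remainder: 4s+24. Dividing through by 4 gives the monic gcd s+6.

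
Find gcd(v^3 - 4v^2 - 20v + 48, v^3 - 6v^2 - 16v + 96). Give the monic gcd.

v^2 - 2v - 24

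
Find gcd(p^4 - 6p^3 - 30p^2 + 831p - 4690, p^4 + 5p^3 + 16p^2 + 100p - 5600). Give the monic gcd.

p^2 + 3p - 70

Euclidean algorithm in ℚ[p]:
  p^4 - 6p^3 - 30p^2 + 831p - 4690 = (p^4 + 5p^3 + 16p^2 + 100p - 5600) + (-11p^3 - 46p^2 + 731p + 910)
  p^4 + 5p^3 + 16p^2 + 100p - 5600 = (-(1/11)p - 9/121)(-11p^3 - 46p^2 + 731p + 910) + ((9563/121)p^2 + (28689/121)p - 669410/121)
  -11p^3 - 46p^2 + 731p + 910 = (-(1331/9563)p - 1573/9563)((9563/121)p^2 + (28689/121)p - 669410/121) + (0)
Last nonzero remainder: (9563/121)p^2 + (28689/121)p - 669410/121. Dividing through by 9563/121 gives the monic gcd p^2 + 3p - 70.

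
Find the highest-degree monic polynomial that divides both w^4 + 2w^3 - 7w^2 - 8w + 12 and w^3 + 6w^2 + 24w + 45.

w + 3

Repeated division with remainder:
  w^4 + 2w^3 - 7w^2 - 8w + 12 = (w - 4)(w^3 + 6w^2 + 24w + 45) + (-7w^2 + 43w + 192)
  w^3 + 6w^2 + 24w + 45 = (-(1/7)w - 85/49)(-7w^2 + 43w + 192) + ((6175/49)w + 18525/49)
  -7w^2 + 43w + 192 = (-(343/6175)w + 3136/6175)((6175/49)w + 18525/49) + (0)
Last nonzero remainder: (6175/49)w + 18525/49. Dividing through by 6175/49 gives the monic gcd w + 3.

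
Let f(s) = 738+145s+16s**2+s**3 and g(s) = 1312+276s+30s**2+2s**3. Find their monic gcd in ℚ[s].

By polynomial division,
  s**3+16s**2+145s+738 = (1/2)(2s**3+30s**2+276s+1312) + (s**2+7s+82)
  2s**3+30s**2+276s+1312 = (2s+16)(s**2+7s+82) + (0)
The last nonzero remainder s**2+7s+82 is already monic.

82+7s+s**2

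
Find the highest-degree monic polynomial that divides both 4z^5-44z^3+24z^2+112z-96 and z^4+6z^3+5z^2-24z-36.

z^3+3z^2-4z-12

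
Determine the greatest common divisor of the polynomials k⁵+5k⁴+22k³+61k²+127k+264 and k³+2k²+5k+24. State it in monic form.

Repeated division with remainder:
  k⁵+5k⁴+22k³+61k²+127k+264 = (k²+3k+11)(k³+2k²+5k+24) + (0)
The last nonzero remainder k³+2k²+5k+24 is already monic.

k³+2k²+5k+24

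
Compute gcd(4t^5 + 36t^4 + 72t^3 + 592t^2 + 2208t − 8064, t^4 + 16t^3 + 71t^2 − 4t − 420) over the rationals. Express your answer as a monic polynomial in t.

Euclidean algorithm in ℚ[t]:
  4t^5 + 36t^4 + 72t^3 + 592t^2 + 2208t − 8064 = (4t − 28)(t^4 + 16t^3 + 71t^2 − 4t − 420) + (236t^3 + 2596t^2 + 3776t − 19824)
  t^4 + 16t^3 + 71t^2 − 4t − 420 = ((1/236)t + 5/236)(236t^3 + 2596t^2 + 3776t − 19824) + (0)
Last nonzero remainder: 236t^3 + 2596t^2 + 3776t − 19824. Dividing through by 236 gives the monic gcd t^3 + 11t^2 + 16t − 84.

t^3 + 11t^2 + 16t − 84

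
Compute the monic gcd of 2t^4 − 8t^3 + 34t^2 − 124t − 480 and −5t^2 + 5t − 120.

t^2 − t + 24

Euclidean algorithm in ℚ[t]:
  2t^4 − 8t^3 + 34t^2 − 124t − 480 = (−(2/5)t^2 + (6/5)t + 4)(−5t^2 + 5t − 120) + (0)
Last nonzero remainder: −5t^2 + 5t − 120. Dividing through by −5 gives the monic gcd t^2 − t + 24.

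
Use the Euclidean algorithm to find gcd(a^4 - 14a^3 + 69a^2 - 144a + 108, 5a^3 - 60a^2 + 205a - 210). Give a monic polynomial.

a^2 - 5a + 6

By polynomial division,
  a^4 - 14a^3 + 69a^2 - 144a + 108 = ((1/5)a - 2/5)(5a^3 - 60a^2 + 205a - 210) + (4a^2 - 20a + 24)
  5a^3 - 60a^2 + 205a - 210 = ((5/4)a - 35/4)(4a^2 - 20a + 24) + (0)
Last nonzero remainder: 4a^2 - 20a + 24. Dividing through by 4 gives the monic gcd a^2 - 5a + 6.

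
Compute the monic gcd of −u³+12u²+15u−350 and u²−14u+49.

u−7

Repeated division with remainder:
  −u³+12u²+15u−350 = (−u−2)(u²−14u+49) + (36u−252)
  u²−14u+49 = ((1/36)u−7/36)(36u−252) + (0)
Last nonzero remainder: 36u−252. Dividing through by 36 gives the monic gcd u−7.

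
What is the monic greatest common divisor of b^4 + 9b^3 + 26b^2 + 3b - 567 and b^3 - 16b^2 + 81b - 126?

Euclidean algorithm in ℚ[b]:
  b^4 + 9b^3 + 26b^2 + 3b - 567 = (b + 25)(b^3 - 16b^2 + 81b - 126) + (345b^2 - 1896b + 2583)
  b^3 - 16b^2 + 81b - 126 = ((1/345)b - 1208/39675)(345b^2 - 1896b + 2583) + ((208754/13225)b - 626262/13225)
  345b^2 - 1896b + 2583 = ((4562625/208754)b - 1626675/29822)((208754/13225)b - 626262/13225) + (0)
Last nonzero remainder: (208754/13225)b - 626262/13225. Dividing through by 208754/13225 gives the monic gcd b - 3.

b - 3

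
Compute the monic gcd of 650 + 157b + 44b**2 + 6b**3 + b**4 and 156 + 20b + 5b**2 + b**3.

Apply the Euclidean algorithm:
  b**4 + 6b**3 + 44b**2 + 157b + 650 = (b + 1)(b**3 + 5b**2 + 20b + 156) + (19b**2 - 19b + 494)
  b**3 + 5b**2 + 20b + 156 = ((1/19)b + 6/19)(19b**2 - 19b + 494) + (0)
Last nonzero remainder: 19b**2 - 19b + 494. Dividing through by 19 gives the monic gcd b**2 - b + 26.

26 - b + b**2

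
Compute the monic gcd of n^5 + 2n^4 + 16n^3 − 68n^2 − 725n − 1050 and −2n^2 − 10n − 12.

n^2 + 5n + 6

Euclidean algorithm in ℚ[n]:
  n^5 + 2n^4 + 16n^3 − 68n^2 − 725n − 1050 = (−(1/2)n^3 + (3/2)n^2 − (25/2)n + 175/2)(−2n^2 − 10n − 12) + (0)
Last nonzero remainder: −2n^2 − 10n − 12. Dividing through by −2 gives the monic gcd n^2 + 5n + 6.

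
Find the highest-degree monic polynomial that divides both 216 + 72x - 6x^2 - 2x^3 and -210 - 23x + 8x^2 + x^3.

6 + x

Apply the Euclidean algorithm:
  -2x^3 - 6x^2 + 72x + 216 = (-2)(x^3 + 8x^2 - 23x - 210) + (10x^2 + 26x - 204)
  x^3 + 8x^2 - 23x - 210 = ((1/10)x + 27/50)(10x^2 + 26x - 204) + (-(416/25)x - 2496/25)
  10x^2 + 26x - 204 = (-(125/208)x + 425/208)(-(416/25)x - 2496/25) + (0)
Last nonzero remainder: -(416/25)x - 2496/25. Dividing through by -416/25 gives the monic gcd x + 6.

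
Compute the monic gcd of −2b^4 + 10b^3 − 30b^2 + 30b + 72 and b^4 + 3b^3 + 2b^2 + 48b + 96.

b^2 − 3b + 12

Apply the Euclidean algorithm:
  −2b^4 + 10b^3 − 30b^2 + 30b + 72 = (−2)(b^4 + 3b^3 + 2b^2 + 48b + 96) + (16b^3 − 26b^2 + 126b + 264)
  b^4 + 3b^3 + 2b^2 + 48b + 96 = ((1/16)b + 37/128)(16b^3 − 26b^2 + 126b + 264) + ((105/64)b^2 − (315/64)b + 315/16)
  16b^3 − 26b^2 + 126b + 264 = ((1024/105)b + 1408/105)((105/64)b^2 − (315/64)b + 315/16) + (0)
Last nonzero remainder: (105/64)b^2 − (315/64)b + 315/16. Dividing through by 105/64 gives the monic gcd b^2 − 3b + 12.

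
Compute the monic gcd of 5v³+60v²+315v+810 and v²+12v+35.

By polynomial division,
  5v³+60v²+315v+810 = (5v)(v²+12v+35) + (140v+810)
  v²+12v+35 = ((1/140)v+87/1960)(140v+810) + (-187/196)
  140v+810 = (-(27440/187)v-158760/187)(-187/196) + (0)
The last nonzero remainder is the constant -187/196, so the polynomials are coprime and gcd = 1.

1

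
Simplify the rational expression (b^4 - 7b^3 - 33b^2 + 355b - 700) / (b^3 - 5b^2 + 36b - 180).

Repeated division with remainder:
  b^4 - 7b^3 - 33b^2 + 355b - 700 = (b - 2)(b^3 - 5b^2 + 36b - 180) + (-79b^2 + 607b - 1060)
  b^3 - 5b^2 + 36b - 180 = (-(1/79)b - 212/6241)(-79b^2 + 607b - 1060) + ((269620/6241)b - 1348100/6241)
  -79b^2 + 607b - 1060 = (-(493039/269620)b + 330773/67405)((269620/6241)b - 1348100/6241) + (0)
Last nonzero remainder: (269620/6241)b - 1348100/6241. Dividing through by 269620/6241 gives the monic gcd b - 5.
Cancel b - 5 from numerator and denominator to get the reduced form.

(b^3 - 2b^2 - 43b + 140)/(b^2 + 36)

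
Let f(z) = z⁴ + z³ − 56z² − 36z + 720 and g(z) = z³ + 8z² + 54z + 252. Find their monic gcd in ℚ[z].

Euclidean algorithm in ℚ[z]:
  z⁴ + z³ − 56z² − 36z + 720 = (z − 7)(z³ + 8z² + 54z + 252) + (−54z² + 90z + 2484)
  z³ + 8z² + 54z + 252 = (−(1/54)z − 29/162)(−54z² + 90z + 2484) + ((1045/9)z + 2090/3)
  −54z² + 90z + 2484 = (−(486/1045)z + 3726/1045)((1045/9)z + 2090/3) + (0)
Last nonzero remainder: (1045/9)z + 2090/3. Dividing through by 1045/9 gives the monic gcd z + 6.

z + 6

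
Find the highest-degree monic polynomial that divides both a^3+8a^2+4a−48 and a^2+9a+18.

Repeated division with remainder:
  a^3+8a^2+4a−48 = (a−1)(a^2+9a+18) + (−5a−30)
  a^2+9a+18 = (−(1/5)a−3/5)(−5a−30) + (0)
Last nonzero remainder: −5a−30. Dividing through by −5 gives the monic gcd a+6.

a+6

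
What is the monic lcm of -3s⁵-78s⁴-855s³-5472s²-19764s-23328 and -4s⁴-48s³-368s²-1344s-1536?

Repeated division with remainder:
  -3s⁵-78s⁴-855s³-5472s²-19764s-23328 = ((3/4)s+21/2)(-4s⁴-48s³-368s²-1344s-1536) + (-75s³-600s²-4500s-7200)
  -4s⁴-48s³-368s²-1344s-1536 = ((4/75)s+16/75)(-75s³-600s²-4500s-7200) + (0)
Last nonzero remainder: -75s³-600s²-4500s-7200. Dividing through by -75 gives the monic gcd s³+8s²+60s+96.
Then lcm(f, g) = f·g / gcd(f, g); expanding and making the result monic gives the answer.

s⁶+30s⁵+389s⁴+2964s³+13884s²+34128s+31104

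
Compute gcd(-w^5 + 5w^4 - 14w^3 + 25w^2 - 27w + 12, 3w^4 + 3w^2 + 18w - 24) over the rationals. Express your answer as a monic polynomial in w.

Euclidean algorithm in ℚ[w]:
  -w^5 + 5w^4 - 14w^3 + 25w^2 - 27w + 12 = (-(1/3)w + 5/3)(3w^4 + 3w^2 + 18w - 24) + (-13w^3 + 26w^2 - 65w + 52)
  3w^4 + 3w^2 + 18w - 24 = (-(3/13)w - 6/13)(-13w^3 + 26w^2 - 65w + 52) + (0)
Last nonzero remainder: -13w^3 + 26w^2 - 65w + 52. Dividing through by -13 gives the monic gcd w^3 - 2w^2 + 5w - 4.

w^3 - 2w^2 + 5w - 4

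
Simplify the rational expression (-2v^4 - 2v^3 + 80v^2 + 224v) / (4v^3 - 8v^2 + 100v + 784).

(-v^3 + 3v^2 + 28v)/(2v^2 - 12v + 98)

Euclidean algorithm in ℚ[v]:
  -2v^4 - 2v^3 + 80v^2 + 224v = (-(1/2)v - 3/2)(4v^3 - 8v^2 + 100v + 784) + (118v^2 + 766v + 1176)
  4v^3 - 8v^2 + 100v + 784 = ((2/59)v - 1002/3481)(118v^2 + 766v + 1176) + ((976864/3481)v + 3907456/3481)
  118v^2 + 766v + 1176 = ((205379/488432)v + 10443/9968)((976864/3481)v + 3907456/3481) + (0)
Last nonzero remainder: (976864/3481)v + 3907456/3481. Dividing through by 976864/3481 gives the monic gcd v + 4.
Cancel v + 4 from numerator and denominator to get the reduced form.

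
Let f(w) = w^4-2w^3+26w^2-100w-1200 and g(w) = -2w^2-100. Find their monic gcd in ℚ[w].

Euclidean algorithm in ℚ[w]:
  w^4-2w^3+26w^2-100w-1200 = (-(1/2)w^2+w+12)(-2w^2-100) + (0)
Last nonzero remainder: -2w^2-100. Dividing through by -2 gives the monic gcd w^2+50.

w^2+50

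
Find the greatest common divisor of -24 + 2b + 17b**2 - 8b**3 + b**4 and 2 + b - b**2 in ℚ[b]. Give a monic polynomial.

By polynomial division,
  b**4 - 8b**3 + 17b**2 + 2b - 24 = (-b**2 + 7b - 12)(-b**2 + b + 2) + (0)
Last nonzero remainder: -b**2 + b + 2. Dividing through by -1 gives the monic gcd b**2 - b - 2.

-2 - b + b**2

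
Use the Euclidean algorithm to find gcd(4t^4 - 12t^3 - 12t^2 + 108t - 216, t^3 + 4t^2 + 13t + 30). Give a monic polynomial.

t + 3

Apply the Euclidean algorithm:
  4t^4 - 12t^3 - 12t^2 + 108t - 216 = (4t - 28)(t^3 + 4t^2 + 13t + 30) + (48t^2 + 352t + 624)
  t^3 + 4t^2 + 13t + 30 = ((1/48)t - 5/72)(48t^2 + 352t + 624) + ((220/9)t + 220/3)
  48t^2 + 352t + 624 = ((108/55)t + 468/55)((220/9)t + 220/3) + (0)
Last nonzero remainder: (220/9)t + 220/3. Dividing through by 220/9 gives the monic gcd t + 3.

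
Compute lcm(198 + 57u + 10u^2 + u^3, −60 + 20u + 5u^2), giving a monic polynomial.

Repeated division with remainder:
  u^3 + 10u^2 + 57u + 198 = ((1/5)u + 6/5)(5u^2 + 20u − 60) + (45u + 270)
  5u^2 + 20u − 60 = ((1/9)u − 2/9)(45u + 270) + (0)
Last nonzero remainder: 45u + 270. Dividing through by 45 gives the monic gcd u + 6.
Then lcm(f, g) = f·g / gcd(f, g); expanding and making the result monic gives the answer.

−396 + 84u + 37u^2 + 8u^3 + u^4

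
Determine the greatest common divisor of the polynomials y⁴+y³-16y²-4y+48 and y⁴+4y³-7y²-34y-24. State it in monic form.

y³+3y²-10y-24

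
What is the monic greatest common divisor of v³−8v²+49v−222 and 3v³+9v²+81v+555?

Repeated division with remainder:
  v³−8v²+49v−222 = (1/3)(3v³+9v²+81v+555) + (−11v²+22v−407)
  3v³+9v²+81v+555 = (−(3/11)v−15/11)(−11v²+22v−407) + (0)
Last nonzero remainder: −11v²+22v−407. Dividing through by −11 gives the monic gcd v²−2v+37.

v²−2v+37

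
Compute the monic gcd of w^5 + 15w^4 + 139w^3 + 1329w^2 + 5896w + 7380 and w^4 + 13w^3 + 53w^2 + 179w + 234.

w^2 + 11w + 18

Repeated division with remainder:
  w^5 + 15w^4 + 139w^3 + 1329w^2 + 5896w + 7380 = (w + 2)(w^4 + 13w^3 + 53w^2 + 179w + 234) + (60w^3 + 1044w^2 + 5304w + 6912)
  w^4 + 13w^3 + 53w^2 + 179w + 234 = ((1/60)w - 11/150)(60w^3 + 1044w^2 + 5304w + 6912) + ((1029/25)w^2 + (11319/25)w + 18522/25)
  60w^3 + 1044w^2 + 5304w + 6912 = ((500/343)w + 3200/343)((1029/25)w^2 + (11319/25)w + 18522/25) + (0)
Last nonzero remainder: (1029/25)w^2 + (11319/25)w + 18522/25. Dividing through by 1029/25 gives the monic gcd w^2 + 11w + 18.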